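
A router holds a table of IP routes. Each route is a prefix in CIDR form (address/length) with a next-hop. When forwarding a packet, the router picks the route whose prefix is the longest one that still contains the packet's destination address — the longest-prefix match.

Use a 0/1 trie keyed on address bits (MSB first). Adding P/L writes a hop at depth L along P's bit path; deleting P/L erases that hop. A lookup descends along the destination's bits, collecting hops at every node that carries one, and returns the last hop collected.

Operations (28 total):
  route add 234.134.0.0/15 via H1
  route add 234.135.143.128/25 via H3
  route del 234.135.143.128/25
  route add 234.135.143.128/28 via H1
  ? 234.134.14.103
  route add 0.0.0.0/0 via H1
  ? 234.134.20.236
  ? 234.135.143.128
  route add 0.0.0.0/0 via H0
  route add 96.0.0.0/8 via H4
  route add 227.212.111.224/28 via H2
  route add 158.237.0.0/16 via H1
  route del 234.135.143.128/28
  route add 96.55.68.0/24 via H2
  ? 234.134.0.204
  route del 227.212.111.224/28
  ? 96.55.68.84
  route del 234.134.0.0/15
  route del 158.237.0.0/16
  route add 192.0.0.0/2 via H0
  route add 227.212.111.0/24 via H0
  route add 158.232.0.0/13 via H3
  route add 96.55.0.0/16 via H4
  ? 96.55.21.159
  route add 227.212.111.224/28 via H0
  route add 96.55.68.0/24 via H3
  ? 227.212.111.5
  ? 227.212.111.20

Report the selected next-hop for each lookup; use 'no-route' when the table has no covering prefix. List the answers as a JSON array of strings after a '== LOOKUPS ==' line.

Apply in order:
  + 234.134.0.0/15 (H1) depth=15
  + 234.135.143.128/25 (H3) depth=25
  - 234.135.143.128/25 clear@25
  + 234.135.143.128/28 (H1) depth=28
  Q 234.134.14.103: descend 111010101000011 ; hops seen [H1] ; pick H1
  + 0.0.0.0/0 (H1) depth=0
  Q 234.134.20.236: descend 111010101000011 ; hops seen [H1,H1] ; pick H1
  Q 234.135.143.128: descend 1110101010000111100011111000 ; hops seen [H1,H1,H1] ; pick H1
  + 0.0.0.0/0 (H0) depth=0
  + 96.0.0.0/8 (H4) depth=8
  + 227.212.111.224/28 (H2) depth=28
  + 158.237.0.0/16 (H1) depth=16
  - 234.135.143.128/28 clear@28
  + 96.55.68.0/24 (H2) depth=24
  Q 234.134.0.204: descend 111010101000011 ; hops seen [H0,H1] ; pick H1
  - 227.212.111.224/28 clear@28
  Q 96.55.68.84: descend 011000000011011101000100 ; hops seen [H0,H4,H2] ; pick H2
  - 234.134.0.0/15 clear@15
  - 158.237.0.0/16 clear@16
  + 192.0.0.0/2 (H0) depth=2
  + 227.212.111.0/24 (H0) depth=24
  + 158.232.0.0/13 (H3) depth=13
  + 96.55.0.0/16 (H4) depth=16
  Q 96.55.21.159: descend 01100000001101110 ; hops seen [H0,H4,H4] ; pick H4
  + 227.212.111.224/28 (H0) depth=28
  + 96.55.68.0/24 (H3) depth=24
  Q 227.212.111.5: descend 111000111101010001101111 ; hops seen [H0,H0,H0] ; pick H0
  Q 227.212.111.20: descend 111000111101010001101111 ; hops seen [H0,H0,H0] ; pick H0

== LOOKUPS ==
["H1","H1","H1","H1","H2","H4","H0","H0"]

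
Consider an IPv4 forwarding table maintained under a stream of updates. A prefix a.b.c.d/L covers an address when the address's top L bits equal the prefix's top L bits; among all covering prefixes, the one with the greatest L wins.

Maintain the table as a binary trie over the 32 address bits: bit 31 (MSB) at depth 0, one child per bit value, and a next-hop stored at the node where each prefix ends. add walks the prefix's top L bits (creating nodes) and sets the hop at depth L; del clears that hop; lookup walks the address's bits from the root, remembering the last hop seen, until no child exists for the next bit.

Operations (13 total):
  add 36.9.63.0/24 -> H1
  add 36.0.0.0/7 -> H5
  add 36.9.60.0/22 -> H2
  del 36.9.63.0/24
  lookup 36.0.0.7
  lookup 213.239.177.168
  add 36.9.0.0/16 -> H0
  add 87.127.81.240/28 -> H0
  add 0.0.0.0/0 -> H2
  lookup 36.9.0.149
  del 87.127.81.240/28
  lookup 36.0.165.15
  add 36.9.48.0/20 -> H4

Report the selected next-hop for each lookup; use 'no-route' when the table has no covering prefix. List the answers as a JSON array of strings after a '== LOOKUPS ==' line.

Process each operation:
  add 36.9.63.0/24 -> H1 at depth 24
  add 36.0.0.0/7 -> H5 at depth 7
  add 36.9.60.0/22 -> H2 at depth 22
  - 36.9.63.0/24 clear@24
  lookup 36.0.0.7: bits 001001000000 walk d0:-→d1:-→d2:-→d3:-→d4:-→d5:-→d6:-→d7:H5→d8:-→d9:-→d10:-→d11:-→d12:- -> H5
  lookup 213.239.177.168: bits ε walk d0:- -> no-route
  add 36.9.0.0/16 -> H0 at depth 16
  add 87.127.81.240/28 -> H0 at depth 28
  add 0.0.0.0/0 -> H2 at depth 0
  lookup 36.9.0.149: bits 001001000000100100 walk d0:H2→d1:-→d2:-→d3:-→d4:-→d5:-→d6:-→d7:H5→d8:-→d9:-→d10:-→d11:-→d12:-→d13:-→d14:-→d15:-→d16:H0→d17:-→d18:- -> H0
  - 87.127.81.240/28 clear@28
  lookup 36.0.165.15: bits 001001000000 walk d0:H2→d1:-→d2:-→d3:-→d4:-→d5:-→d6:-→d7:H5→d8:-→d9:-→d10:-→d11:-→d12:- -> H5
  add 36.9.48.0/20 -> H4 at depth 20

== LOOKUPS ==
["H5","no-route","H0","H5"]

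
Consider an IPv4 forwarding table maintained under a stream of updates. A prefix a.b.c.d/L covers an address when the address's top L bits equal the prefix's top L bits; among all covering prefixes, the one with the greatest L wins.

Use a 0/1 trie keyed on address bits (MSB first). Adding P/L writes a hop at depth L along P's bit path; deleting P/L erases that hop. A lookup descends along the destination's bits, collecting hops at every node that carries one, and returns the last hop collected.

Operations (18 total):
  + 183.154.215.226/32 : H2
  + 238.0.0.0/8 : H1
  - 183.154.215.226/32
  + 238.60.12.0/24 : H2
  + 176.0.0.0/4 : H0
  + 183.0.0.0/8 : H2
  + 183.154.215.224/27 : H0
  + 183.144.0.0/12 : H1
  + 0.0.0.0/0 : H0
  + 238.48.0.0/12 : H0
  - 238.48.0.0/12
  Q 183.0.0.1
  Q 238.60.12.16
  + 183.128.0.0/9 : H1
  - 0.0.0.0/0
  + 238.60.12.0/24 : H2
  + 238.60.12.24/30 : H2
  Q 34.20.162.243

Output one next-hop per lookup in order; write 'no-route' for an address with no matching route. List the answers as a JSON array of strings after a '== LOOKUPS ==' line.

Process each operation:
  + 183.154.215.226/32 (H2) depth=32
  + 238.0.0.0/8 (H1) depth=8
  del 183.154.215.226/32 (clear depth 32)
  + 238.60.12.0/24 (H2) depth=24
  + 176.0.0.0/4 (H0) depth=4
  + 183.0.0.0/8 (H2) depth=8
  + 183.154.215.224/27 (H0) depth=27
  + 183.144.0.0/12 (H1) depth=12
  + 0.0.0.0/0 (H0) depth=0
  + 238.48.0.0/12 (H0) depth=12
  del 238.48.0.0/12 (clear depth 12)
  ? 183.0.0.1  path d0:H0→d1:-→d2:-→d3:-→d4:H0→d5:-→d6:-→d7:-→d8:H2  best=H2
  ? 238.60.12.16  path d0:H0→d1:-→d2:-→d3:-→d4:-→d5:-→d6:-→d7:-→d8:H1→d9:-→d10:-→d11:-→d12:-→d13:-→d14:-→d15:-→d16:-→d17:-→d18:-→d19:-→d20:-→d21:-→d22:-→d23:-→d24:H2  best=H2
  + 183.128.0.0/9 (H1) depth=9
  del 0.0.0.0/0 (clear depth 0)
  + 238.60.12.0/24 (H2) depth=24
  + 238.60.12.24/30 (H2) depth=30
  ? 34.20.162.243  path d0:-  best=no-route

== LOOKUPS ==
["H2","H2","no-route"]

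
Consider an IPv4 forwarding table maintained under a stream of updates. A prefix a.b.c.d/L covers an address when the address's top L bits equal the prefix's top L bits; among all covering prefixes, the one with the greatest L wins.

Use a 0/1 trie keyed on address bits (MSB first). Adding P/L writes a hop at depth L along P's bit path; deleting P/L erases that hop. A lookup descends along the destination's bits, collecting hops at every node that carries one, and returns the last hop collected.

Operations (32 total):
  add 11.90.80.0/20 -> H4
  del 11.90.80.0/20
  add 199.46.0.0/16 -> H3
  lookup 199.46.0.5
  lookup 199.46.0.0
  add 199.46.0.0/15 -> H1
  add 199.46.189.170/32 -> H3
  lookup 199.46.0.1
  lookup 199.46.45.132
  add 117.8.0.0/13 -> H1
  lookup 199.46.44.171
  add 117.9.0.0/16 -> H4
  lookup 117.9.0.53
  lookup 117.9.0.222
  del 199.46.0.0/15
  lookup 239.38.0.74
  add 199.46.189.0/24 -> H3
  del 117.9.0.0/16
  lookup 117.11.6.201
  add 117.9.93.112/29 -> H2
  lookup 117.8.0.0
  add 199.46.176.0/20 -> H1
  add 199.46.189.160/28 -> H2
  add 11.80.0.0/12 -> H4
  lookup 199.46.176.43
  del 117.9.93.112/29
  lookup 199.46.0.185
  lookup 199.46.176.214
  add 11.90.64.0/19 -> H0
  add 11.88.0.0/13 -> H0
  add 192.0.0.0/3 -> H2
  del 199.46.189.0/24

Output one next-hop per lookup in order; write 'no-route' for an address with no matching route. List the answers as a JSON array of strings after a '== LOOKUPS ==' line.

Apply in order:
  + 11.90.80.0/20 (H4) depth=20
  - 11.90.80.0/20 clear@20
  + 199.46.0.0/16 (H3) depth=16
  Q 199.46.0.5: descend 1100011100101110 ; hops seen [H3] ; pick H3
  Q 199.46.0.0: descend 1100011100101110 ; hops seen [H3] ; pick H3
  + 199.46.0.0/15 (H1) depth=15
  + 199.46.189.170/32 (H3) depth=32
  Q 199.46.0.1: descend 1100011100101110 ; hops seen [H1,H3] ; pick H3
  Q 199.46.45.132: descend 1100011100101110 ; hops seen [H1,H3] ; pick H3
  + 117.8.0.0/13 (H1) depth=13
  Q 199.46.44.171: descend 1100011100101110 ; hops seen [H1,H3] ; pick H3
  + 117.9.0.0/16 (H4) depth=16
  Q 117.9.0.53: descend 0111010100001001 ; hops seen [H1,H4] ; pick H4
  Q 117.9.0.222: descend 0111010100001001 ; hops seen [H1,H4] ; pick H4
  - 199.46.0.0/15 clear@15
  Q 239.38.0.74: descend 11 ; hops seen [∅] ; pick no-route
  + 199.46.189.0/24 (H3) depth=24
  - 117.9.0.0/16 clear@16
  Q 117.11.6.201: descend 01110101000010 ; hops seen [H1] ; pick H1
  + 117.9.93.112/29 (H2) depth=29
  Q 117.8.0.0: descend 011101010000100 ; hops seen [H1] ; pick H1
  + 199.46.176.0/20 (H1) depth=20
  + 199.46.189.160/28 (H2) depth=28
  + 11.80.0.0/12 (H4) depth=12
  Q 199.46.176.43: descend 11000111001011101011 ; hops seen [H3,H1] ; pick H1
  - 117.9.93.112/29 clear@29
  Q 199.46.0.185: descend 1100011100101110 ; hops seen [H3] ; pick H3
  Q 199.46.176.214: descend 11000111001011101011 ; hops seen [H3,H1] ; pick H1
  + 11.90.64.0/19 (H0) depth=19
  + 11.88.0.0/13 (H0) depth=13
  + 192.0.0.0/3 (H2) depth=3
  - 199.46.189.0/24 clear@24

== LOOKUPS ==
["H3","H3","H3","H3","H3","H4","H4","no-route","H1","H1","H1","H3","H1"]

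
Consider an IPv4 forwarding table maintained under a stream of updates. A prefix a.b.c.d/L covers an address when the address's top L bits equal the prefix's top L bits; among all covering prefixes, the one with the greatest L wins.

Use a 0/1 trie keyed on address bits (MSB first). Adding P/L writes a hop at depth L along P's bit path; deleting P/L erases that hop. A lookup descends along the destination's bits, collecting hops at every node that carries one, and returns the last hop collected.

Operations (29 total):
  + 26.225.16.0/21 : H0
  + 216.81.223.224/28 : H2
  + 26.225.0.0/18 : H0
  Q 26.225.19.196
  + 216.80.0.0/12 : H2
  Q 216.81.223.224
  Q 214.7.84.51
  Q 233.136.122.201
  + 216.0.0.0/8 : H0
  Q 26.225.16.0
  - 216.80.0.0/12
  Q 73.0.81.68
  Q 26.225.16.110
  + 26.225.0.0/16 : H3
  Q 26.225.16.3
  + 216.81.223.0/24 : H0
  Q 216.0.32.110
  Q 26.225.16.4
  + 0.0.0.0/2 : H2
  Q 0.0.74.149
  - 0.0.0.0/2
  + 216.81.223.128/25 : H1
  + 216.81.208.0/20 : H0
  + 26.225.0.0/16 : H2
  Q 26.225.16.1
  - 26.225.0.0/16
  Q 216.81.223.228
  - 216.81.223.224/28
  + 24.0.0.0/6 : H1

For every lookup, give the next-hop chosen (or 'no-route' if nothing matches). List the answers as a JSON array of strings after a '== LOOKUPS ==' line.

Process each operation:
  + 26.225.16.0/21 (H0) depth=21
  + 216.81.223.224/28 (H2) depth=28
  + 26.225.0.0/18 (H0) depth=18
  Q 26.225.19.196: descend 000110101110000100010 ; hops seen [H0,H0] ; pick H0
  + 216.80.0.0/12 (H2) depth=12
  Q 216.81.223.224: descend 1101100001010001110111111110 ; hops seen [H2,H2] ; pick H2
  Q 214.7.84.51: descend 1101 ; hops seen [∅] ; pick no-route
  Q 233.136.122.201: descend 11 ; hops seen [∅] ; pick no-route
  + 216.0.0.0/8 (H0) depth=8
  Q 26.225.16.0: descend 000110101110000100010 ; hops seen [H0,H0] ; pick H0
  del 216.80.0.0/12 (clear depth 12)
  Q 73.0.81.68: descend 0 ; hops seen [∅] ; pick no-route
  Q 26.225.16.110: descend 000110101110000100010 ; hops seen [H0,H0] ; pick H0
  + 26.225.0.0/16 (H3) depth=16
  Q 26.225.16.3: descend 000110101110000100010 ; hops seen [H3,H0,H0] ; pick H0
  + 216.81.223.0/24 (H0) depth=24
  Q 216.0.32.110: descend 110110000 ; hops seen [H0] ; pick H0
  Q 26.225.16.4: descend 000110101110000100010 ; hops seen [H3,H0,H0] ; pick H0
  + 0.0.0.0/2 (H2) depth=2
  Q 0.0.74.149: descend 000 ; hops seen [H2] ; pick H2
  del 0.0.0.0/2 (clear depth 2)
  + 216.81.223.128/25 (H1) depth=25
  + 216.81.208.0/20 (H0) depth=20
  + 26.225.0.0/16 (H2) depth=16
  Q 26.225.16.1: descend 000110101110000100010 ; hops seen [H2,H0,H0] ; pick H0
  del 26.225.0.0/16 (clear depth 16)
  Q 216.81.223.228: descend 1101100001010001110111111110 ; hops seen [H0,H0,H0,H1,H2] ; pick H2
  del 216.81.223.224/28 (clear depth 28)
  + 24.0.0.0/6 (H1) depth=6

== LOOKUPS ==
["H0","H2","no-route","no-route","H0","no-route","H0","H0","H0","H0","H2","H0","H2"]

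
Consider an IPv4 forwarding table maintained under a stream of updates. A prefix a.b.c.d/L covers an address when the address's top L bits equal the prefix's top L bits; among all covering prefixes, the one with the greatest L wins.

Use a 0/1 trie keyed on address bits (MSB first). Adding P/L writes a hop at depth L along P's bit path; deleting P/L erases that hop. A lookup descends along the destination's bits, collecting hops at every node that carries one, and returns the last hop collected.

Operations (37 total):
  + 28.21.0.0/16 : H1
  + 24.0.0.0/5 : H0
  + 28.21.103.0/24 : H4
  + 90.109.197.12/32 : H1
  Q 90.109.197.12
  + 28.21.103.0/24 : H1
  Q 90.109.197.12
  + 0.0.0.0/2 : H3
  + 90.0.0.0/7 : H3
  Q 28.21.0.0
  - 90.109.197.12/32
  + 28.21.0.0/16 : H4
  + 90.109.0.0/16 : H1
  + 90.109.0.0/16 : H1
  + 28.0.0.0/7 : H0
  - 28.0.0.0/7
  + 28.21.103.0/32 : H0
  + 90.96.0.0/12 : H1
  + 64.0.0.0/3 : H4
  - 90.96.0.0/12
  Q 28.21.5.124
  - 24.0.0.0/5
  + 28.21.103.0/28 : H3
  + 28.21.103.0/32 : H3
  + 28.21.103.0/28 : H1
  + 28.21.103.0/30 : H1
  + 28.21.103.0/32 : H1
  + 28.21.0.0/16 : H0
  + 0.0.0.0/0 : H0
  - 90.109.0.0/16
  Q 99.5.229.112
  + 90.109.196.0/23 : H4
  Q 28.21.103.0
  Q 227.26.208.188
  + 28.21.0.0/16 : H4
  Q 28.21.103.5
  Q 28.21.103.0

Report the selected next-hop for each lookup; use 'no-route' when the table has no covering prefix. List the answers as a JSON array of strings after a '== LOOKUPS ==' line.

Process each operation:
  add 28.21.0.0/16 -> H1 at depth 16
  add 24.0.0.0/5 -> H0 at depth 5
  add 28.21.103.0/24 -> H4 at depth 24
  add 90.109.197.12/32 -> H1 at depth 32
  lookup 90.109.197.12: bits 01011010011011011100010100001100 walk d0:-→d1:-→d2:-→d3:-→d4:-→d5:-→d6:-→d7:-→d8:-→d9:-→d10:-→d11:-→d12:-→d13:-→d14:-→d15:-→d16:-→d17:-→d18:-→d19:-→d20:-→d21:-→d22:-→d23:-→d24:-→d25:-→d26:-→d27:-→d28:-→d29:-→d30:-→d31:-→d32:H1 -> H1
  add 28.21.103.0/24 -> H1 at depth 24
  lookup 90.109.197.12: bits 01011010011011011100010100001100 walk d0:-→d1:-→d2:-→d3:-→d4:-→d5:-→d6:-→d7:-→d8:-→d9:-→d10:-→d11:-→d12:-→d13:-→d14:-→d15:-→d16:-→d17:-→d18:-→d19:-→d20:-→d21:-→d22:-→d23:-→d24:-→d25:-→d26:-→d27:-→d28:-→d29:-→d30:-→d31:-→d32:H1 -> H1
  add 0.0.0.0/2 -> H3 at depth 2
  add 90.0.0.0/7 -> H3 at depth 7
  lookup 28.21.0.0: bits 00011100000101010 walk d0:-→d1:-→d2:H3→d3:-→d4:-→d5:H0→d6:-→d7:-→d8:-→d9:-→d10:-→d11:-→d12:-→d13:-→d14:-→d15:-→d16:H1→d17:- -> H1
  - 90.109.197.12/32 clear@32
  add 28.21.0.0/16 -> H4 at depth 16
  add 90.109.0.0/16 -> H1 at depth 16
  add 90.109.0.0/16 -> H1 at depth 16
  add 28.0.0.0/7 -> H0 at depth 7
  - 28.0.0.0/7 clear@7
  add 28.21.103.0/32 -> H0 at depth 32
  add 90.96.0.0/12 -> H1 at depth 12
  add 64.0.0.0/3 -> H4 at depth 3
  - 90.96.0.0/12 clear@12
  lookup 28.21.5.124: bits 00011100000101010 walk d0:-→d1:-→d2:H3→d3:-→d4:-→d5:H0→d6:-→d7:-→d8:-→d9:-→d10:-→d11:-→d12:-→d13:-→d14:-→d15:-→d16:H4→d17:- -> H4
  - 24.0.0.0/5 clear@5
  add 28.21.103.0/28 -> H3 at depth 28
  add 28.21.103.0/32 -> H3 at depth 32
  add 28.21.103.0/28 -> H1 at depth 28
  add 28.21.103.0/30 -> H1 at depth 30
  add 28.21.103.0/32 -> H1 at depth 32
  add 28.21.0.0/16 -> H0 at depth 16
  add 0.0.0.0/0 -> H0 at depth 0
  - 90.109.0.0/16 clear@16
  lookup 99.5.229.112: bits 01 walk d0:H0→d1:-→d2:- -> H0
  add 90.109.196.0/23 -> H4 at depth 23
  lookup 28.21.103.0: bits 00011100000101010110011100000000 walk d0:H0→d1:-→d2:H3→d3:-→d4:-→d5:-→d6:-→d7:-→d8:-→d9:-→d10:-→d11:-→d12:-→d13:-→d14:-→d15:-→d16:H0→d17:-→d18:-→d19:-→d20:-→d21:-→d22:-→d23:-→d24:H1→d25:-→d26:-→d27:-→d28:H1→d29:-→d30:H1→d31:-→d32:H1 -> H1
  lookup 227.26.208.188: bits ε walk d0:H0 -> H0
  add 28.21.0.0/16 -> H4 at depth 16
  lookup 28.21.103.5: bits 00011100000101010110011100000 walk d0:H0→d1:-→d2:H3→d3:-→d4:-→d5:-→d6:-→d7:-→d8:-→d9:-→d10:-→d11:-→d12:-→d13:-→d14:-→d15:-→d16:H4→d17:-→d18:-→d19:-→d20:-→d21:-→d22:-→d23:-→d24:H1→d25:-→d26:-→d27:-→d28:H1→d29:- -> H1
  lookup 28.21.103.0: bits 00011100000101010110011100000000 walk d0:H0→d1:-→d2:H3→d3:-→d4:-→d5:-→d6:-→d7:-→d8:-→d9:-→d10:-→d11:-→d12:-→d13:-→d14:-→d15:-→d16:H4→d17:-→d18:-→d19:-→d20:-→d21:-→d22:-→d23:-→d24:H1→d25:-→d26:-→d27:-→d28:H1→d29:-→d30:H1→d31:-→d32:H1 -> H1

== LOOKUPS ==
["H1","H1","H1","H4","H0","H1","H0","H1","H1"]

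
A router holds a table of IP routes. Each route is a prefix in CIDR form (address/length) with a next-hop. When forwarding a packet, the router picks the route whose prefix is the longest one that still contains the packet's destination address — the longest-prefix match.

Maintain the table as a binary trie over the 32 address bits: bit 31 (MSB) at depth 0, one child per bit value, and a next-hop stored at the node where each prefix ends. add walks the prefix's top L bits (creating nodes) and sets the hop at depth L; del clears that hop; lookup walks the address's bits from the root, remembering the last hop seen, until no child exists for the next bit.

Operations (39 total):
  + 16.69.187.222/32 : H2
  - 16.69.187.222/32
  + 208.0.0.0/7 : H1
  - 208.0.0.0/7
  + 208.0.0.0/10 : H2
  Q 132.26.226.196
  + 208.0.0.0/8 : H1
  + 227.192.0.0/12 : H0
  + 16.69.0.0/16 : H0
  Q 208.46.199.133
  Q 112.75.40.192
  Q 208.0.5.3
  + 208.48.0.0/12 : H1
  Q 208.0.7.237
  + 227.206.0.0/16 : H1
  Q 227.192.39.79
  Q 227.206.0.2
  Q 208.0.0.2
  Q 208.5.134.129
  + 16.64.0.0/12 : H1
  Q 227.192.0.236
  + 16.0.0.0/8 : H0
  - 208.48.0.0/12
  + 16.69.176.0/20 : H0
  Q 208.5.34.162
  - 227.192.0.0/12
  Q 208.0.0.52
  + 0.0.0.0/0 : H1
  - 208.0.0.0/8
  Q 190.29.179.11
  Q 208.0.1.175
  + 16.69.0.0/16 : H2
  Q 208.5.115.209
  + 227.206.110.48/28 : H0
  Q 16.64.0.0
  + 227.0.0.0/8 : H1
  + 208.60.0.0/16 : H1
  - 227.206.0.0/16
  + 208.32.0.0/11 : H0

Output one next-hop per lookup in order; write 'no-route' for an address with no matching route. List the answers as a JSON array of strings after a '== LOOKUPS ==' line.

Trace:
  add 16.69.187.222/32 -> H2 at depth 32
  del 16.69.187.222/32 (clear depth 32)
  add 208.0.0.0/7 -> H1 at depth 7
  del 208.0.0.0/7 (clear depth 7)
  add 208.0.0.0/10 -> H2 at depth 10
  Q 132.26.226.196: descend 1 ; hops seen [∅] ; pick no-route
  add 208.0.0.0/8 -> H1 at depth 8
  add 227.192.0.0/12 -> H0 at depth 12
  add 16.69.0.0/16 -> H0 at depth 16
  Q 208.46.199.133: descend 1101000000 ; hops seen [H1,H2] ; pick H2
  Q 112.75.40.192: descend 0 ; hops seen [∅] ; pick no-route
  Q 208.0.5.3: descend 1101000000 ; hops seen [H1,H2] ; pick H2
  add 208.48.0.0/12 -> H1 at depth 12
  Q 208.0.7.237: descend 1101000000 ; hops seen [H1,H2] ; pick H2
  add 227.206.0.0/16 -> H1 at depth 16
  Q 227.192.39.79: descend 111000111100 ; hops seen [H0] ; pick H0
  Q 227.206.0.2: descend 1110001111001110 ; hops seen [H0,H1] ; pick H1
  Q 208.0.0.2: descend 1101000000 ; hops seen [H1,H2] ; pick H2
  Q 208.5.134.129: descend 1101000000 ; hops seen [H1,H2] ; pick H2
  add 16.64.0.0/12 -> H1 at depth 12
  Q 227.192.0.236: descend 111000111100 ; hops seen [H0] ; pick H0
  add 16.0.0.0/8 -> H0 at depth 8
  del 208.48.0.0/12 (clear depth 12)
  add 16.69.176.0/20 -> H0 at depth 20
  Q 208.5.34.162: descend 1101000000 ; hops seen [H1,H2] ; pick H2
  del 227.192.0.0/12 (clear depth 12)
  Q 208.0.0.52: descend 1101000000 ; hops seen [H1,H2] ; pick H2
  add 0.0.0.0/0 -> H1 at depth 0
  del 208.0.0.0/8 (clear depth 8)
  Q 190.29.179.11: descend 1 ; hops seen [H1] ; pick H1
  Q 208.0.1.175: descend 1101000000 ; hops seen [H1,H2] ; pick H2
  add 16.69.0.0/16 -> H2 at depth 16
  Q 208.5.115.209: descend 1101000000 ; hops seen [H1,H2] ; pick H2
  add 227.206.110.48/28 -> H0 at depth 28
  Q 16.64.0.0: descend 0001000001000 ; hops seen [H1,H0,H1] ; pick H1
  add 227.0.0.0/8 -> H1 at depth 8
  add 208.60.0.0/16 -> H1 at depth 16
  del 227.206.0.0/16 (clear depth 16)
  add 208.32.0.0/11 -> H0 at depth 11

== LOOKUPS ==
["no-route","H2","no-route","H2","H2","H0","H1","H2","H2","H0","H2","H2","H1","H2","H2","H1"]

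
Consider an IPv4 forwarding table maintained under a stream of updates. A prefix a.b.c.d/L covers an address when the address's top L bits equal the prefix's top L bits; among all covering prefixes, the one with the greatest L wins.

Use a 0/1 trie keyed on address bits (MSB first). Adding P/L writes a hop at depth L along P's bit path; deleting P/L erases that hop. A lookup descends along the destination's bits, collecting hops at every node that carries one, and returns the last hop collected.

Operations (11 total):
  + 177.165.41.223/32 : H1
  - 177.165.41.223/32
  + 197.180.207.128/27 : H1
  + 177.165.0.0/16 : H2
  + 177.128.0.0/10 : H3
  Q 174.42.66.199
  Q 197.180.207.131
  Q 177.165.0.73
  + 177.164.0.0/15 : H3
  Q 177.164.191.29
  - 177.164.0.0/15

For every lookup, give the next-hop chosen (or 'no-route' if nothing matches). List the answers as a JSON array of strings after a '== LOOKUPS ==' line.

Trace:
  add 177.165.41.223/32 -> H1 at depth 32
  - 177.165.41.223/32 clear@32
  add 197.180.207.128/27 -> H1 at depth 27
  add 177.165.0.0/16 -> H2 at depth 16
  add 177.128.0.0/10 -> H3 at depth 10
  lookup 174.42.66.199: bits 101 walk d0:-→d1:-→d2:-→d3:- -> no-route
  lookup 197.180.207.131: bits 110001011011010011001111100 walk d0:-→d1:-→d2:-→d3:-→d4:-→d5:-→d6:-→d7:-→d8:-→d9:-→d10:-→d11:-→d12:-→d13:-→d14:-→d15:-→d16:-→d17:-→d18:-→d19:-→d20:-→d21:-→d22:-→d23:-→d24:-→d25:-→d26:-→d27:H1 -> H1
  lookup 177.165.0.73: bits 101100011010010100 walk d0:-→d1:-→d2:-→d3:-→d4:-→d5:-→d6:-→d7:-→d8:-→d9:-→d10:H3→d11:-→d12:-→d13:-→d14:-→d15:-→d16:H2→d17:-→d18:- -> H2
  add 177.164.0.0/15 -> H3 at depth 15
  lookup 177.164.191.29: bits 101100011010010 walk d0:-→d1:-→d2:-→d3:-→d4:-→d5:-→d6:-→d7:-→d8:-→d9:-→d10:H3→d11:-→d12:-→d13:-→d14:-→d15:H3 -> H3
  - 177.164.0.0/15 clear@15

== LOOKUPS ==
["no-route","H1","H2","H3"]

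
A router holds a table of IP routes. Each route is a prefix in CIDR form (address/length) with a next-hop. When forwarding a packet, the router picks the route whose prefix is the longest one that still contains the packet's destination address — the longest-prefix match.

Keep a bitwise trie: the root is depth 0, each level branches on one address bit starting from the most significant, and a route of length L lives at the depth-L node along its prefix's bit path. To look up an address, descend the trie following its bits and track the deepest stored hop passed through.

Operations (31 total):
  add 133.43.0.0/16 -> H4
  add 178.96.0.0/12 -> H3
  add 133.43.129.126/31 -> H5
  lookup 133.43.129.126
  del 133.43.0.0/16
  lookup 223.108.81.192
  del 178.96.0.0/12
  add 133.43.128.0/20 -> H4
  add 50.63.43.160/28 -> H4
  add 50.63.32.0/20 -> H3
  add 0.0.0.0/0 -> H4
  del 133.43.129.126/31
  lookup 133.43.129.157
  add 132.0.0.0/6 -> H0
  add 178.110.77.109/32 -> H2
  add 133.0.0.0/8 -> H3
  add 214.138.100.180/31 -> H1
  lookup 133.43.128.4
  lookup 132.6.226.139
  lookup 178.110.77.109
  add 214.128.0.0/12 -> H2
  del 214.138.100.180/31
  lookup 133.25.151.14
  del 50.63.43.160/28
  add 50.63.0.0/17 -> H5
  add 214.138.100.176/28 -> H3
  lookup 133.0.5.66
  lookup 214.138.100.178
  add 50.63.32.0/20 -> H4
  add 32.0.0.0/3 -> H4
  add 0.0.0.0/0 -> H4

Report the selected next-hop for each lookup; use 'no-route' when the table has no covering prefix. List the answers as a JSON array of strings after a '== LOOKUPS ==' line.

Apply in order:
  add 133.43.0.0/16 -> H4 at depth 16
  add 178.96.0.0/12 -> H3 at depth 12
  add 133.43.129.126/31 -> H5 at depth 31
  ? 133.43.129.126  path d0:-→d1:-→d2:-→d3:-→d4:-→d5:-→d6:-→d7:-→d8:-→d9:-→d10:-→d11:-→d12:-→d13:-→d14:-→d15:-→d16:H4→d17:-→d18:-→d19:-→d20:-→d21:-→d22:-→d23:-→d24:-→d25:-→d26:-→d27:-→d28:-→d29:-→d30:-→d31:H5  best=H5
  - 133.43.0.0/16 clear@16
  ? 223.108.81.192  path d0:-→d1:-  best=no-route
  - 178.96.0.0/12 clear@12
  add 133.43.128.0/20 -> H4 at depth 20
  add 50.63.43.160/28 -> H4 at depth 28
  add 50.63.32.0/20 -> H3 at depth 20
  add 0.0.0.0/0 -> H4 at depth 0
  - 133.43.129.126/31 clear@31
  ? 133.43.129.157  path d0:H4→d1:-→d2:-→d3:-→d4:-→d5:-→d6:-→d7:-→d8:-→d9:-→d10:-→d11:-→d12:-→d13:-→d14:-→d15:-→d16:-→d17:-→d18:-→d19:-→d20:H4→d21:-→d22:-→d23:-→d24:-  best=H4
  add 132.0.0.0/6 -> H0 at depth 6
  add 178.110.77.109/32 -> H2 at depth 32
  add 133.0.0.0/8 -> H3 at depth 8
  add 214.138.100.180/31 -> H1 at depth 31
  ? 133.43.128.4  path d0:H4→d1:-→d2:-→d3:-→d4:-→d5:-→d6:H0→d7:-→d8:H3→d9:-→d10:-→d11:-→d12:-→d13:-→d14:-→d15:-→d16:-→d17:-→d18:-→d19:-→d20:H4→d21:-→d22:-→d23:-  best=H4
  ? 132.6.226.139  path d0:H4→d1:-→d2:-→d3:-→d4:-→d5:-→d6:H0→d7:-  best=H0
  ? 178.110.77.109  path d0:H4→d1:-→d2:-→d3:-→d4:-→d5:-→d6:-→d7:-→d8:-→d9:-→d10:-→d11:-→d12:-→d13:-→d14:-→d15:-→d16:-→d17:-→d18:-→d19:-→d20:-→d21:-→d22:-→d23:-→d24:-→d25:-→d26:-→d27:-→d28:-→d29:-→d30:-→d31:-→d32:H2  best=H2
  add 214.128.0.0/12 -> H2 at depth 12
  - 214.138.100.180/31 clear@31
  ? 133.25.151.14  path d0:H4→d1:-→d2:-→d3:-→d4:-→d5:-→d6:H0→d7:-→d8:H3→d9:-→d10:-  best=H3
  - 50.63.43.160/28 clear@28
  add 50.63.0.0/17 -> H5 at depth 17
  add 214.138.100.176/28 -> H3 at depth 28
  ? 133.0.5.66  path d0:H4→d1:-→d2:-→d3:-→d4:-→d5:-→d6:H0→d7:-→d8:H3→d9:-→d10:-  best=H3
  ? 214.138.100.178  path d0:H4→d1:-→d2:-→d3:-→d4:-→d5:-→d6:-→d7:-→d8:-→d9:-→d10:-→d11:-→d12:H2→d13:-→d14:-→d15:-→d16:-→d17:-→d18:-→d19:-→d20:-→d21:-→d22:-→d23:-→d24:-→d25:-→d26:-→d27:-→d28:H3→d29:-  best=H3
  add 50.63.32.0/20 -> H4 at depth 20
  add 32.0.0.0/3 -> H4 at depth 3
  add 0.0.0.0/0 -> H4 at depth 0

== LOOKUPS ==
["H5","no-route","H4","H4","H0","H2","H3","H3","H3"]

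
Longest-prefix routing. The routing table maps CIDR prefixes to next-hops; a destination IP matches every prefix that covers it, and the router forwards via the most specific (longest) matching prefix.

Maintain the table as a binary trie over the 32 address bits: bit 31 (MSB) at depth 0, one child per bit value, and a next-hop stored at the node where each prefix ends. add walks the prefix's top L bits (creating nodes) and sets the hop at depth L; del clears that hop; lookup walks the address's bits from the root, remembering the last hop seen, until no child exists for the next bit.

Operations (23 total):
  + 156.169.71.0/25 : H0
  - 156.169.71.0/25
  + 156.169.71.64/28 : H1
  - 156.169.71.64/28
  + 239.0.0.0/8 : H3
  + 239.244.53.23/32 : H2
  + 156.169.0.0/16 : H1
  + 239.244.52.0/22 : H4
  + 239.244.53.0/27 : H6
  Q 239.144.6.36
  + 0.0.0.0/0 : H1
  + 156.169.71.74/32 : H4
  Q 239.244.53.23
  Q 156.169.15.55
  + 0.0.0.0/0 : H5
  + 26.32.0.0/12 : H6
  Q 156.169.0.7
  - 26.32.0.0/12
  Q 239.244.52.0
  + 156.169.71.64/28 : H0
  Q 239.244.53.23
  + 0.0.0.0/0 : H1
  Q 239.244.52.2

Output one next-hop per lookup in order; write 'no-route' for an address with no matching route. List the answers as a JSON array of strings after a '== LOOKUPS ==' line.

Trace:
  + 156.169.71.0/25 (H0) depth=25
  - 156.169.71.0/25 clear@25
  + 156.169.71.64/28 (H1) depth=28
  - 156.169.71.64/28 clear@28
  + 239.0.0.0/8 (H3) depth=8
  + 239.244.53.23/32 (H2) depth=32
  + 156.169.0.0/16 (H1) depth=16
  + 239.244.52.0/22 (H4) depth=22
  + 239.244.53.0/27 (H6) depth=27
  Q 239.144.6.36: descend 111011111 ; hops seen [H3] ; pick H3
  + 0.0.0.0/0 (H1) depth=0
  + 156.169.71.74/32 (H4) depth=32
  Q 239.244.53.23: descend 11101111111101000011010100010111 ; hops seen [H1,H3,H4,H6,H2] ; pick H2
  Q 156.169.15.55: descend 10011100101010010 ; hops seen [H1,H1] ; pick H1
  + 0.0.0.0/0 (H5) depth=0
  + 26.32.0.0/12 (H6) depth=12
  Q 156.169.0.7: descend 10011100101010010 ; hops seen [H5,H1] ; pick H1
  - 26.32.0.0/12 clear@12
  Q 239.244.52.0: descend 11101111111101000011010 ; hops seen [H5,H3,H4] ; pick H4
  + 156.169.71.64/28 (H0) depth=28
  Q 239.244.53.23: descend 11101111111101000011010100010111 ; hops seen [H5,H3,H4,H6,H2] ; pick H2
  + 0.0.0.0/0 (H1) depth=0
  Q 239.244.52.2: descend 11101111111101000011010 ; hops seen [H1,H3,H4] ; pick H4

== LOOKUPS ==
["H3","H2","H1","H1","H4","H2","H4"]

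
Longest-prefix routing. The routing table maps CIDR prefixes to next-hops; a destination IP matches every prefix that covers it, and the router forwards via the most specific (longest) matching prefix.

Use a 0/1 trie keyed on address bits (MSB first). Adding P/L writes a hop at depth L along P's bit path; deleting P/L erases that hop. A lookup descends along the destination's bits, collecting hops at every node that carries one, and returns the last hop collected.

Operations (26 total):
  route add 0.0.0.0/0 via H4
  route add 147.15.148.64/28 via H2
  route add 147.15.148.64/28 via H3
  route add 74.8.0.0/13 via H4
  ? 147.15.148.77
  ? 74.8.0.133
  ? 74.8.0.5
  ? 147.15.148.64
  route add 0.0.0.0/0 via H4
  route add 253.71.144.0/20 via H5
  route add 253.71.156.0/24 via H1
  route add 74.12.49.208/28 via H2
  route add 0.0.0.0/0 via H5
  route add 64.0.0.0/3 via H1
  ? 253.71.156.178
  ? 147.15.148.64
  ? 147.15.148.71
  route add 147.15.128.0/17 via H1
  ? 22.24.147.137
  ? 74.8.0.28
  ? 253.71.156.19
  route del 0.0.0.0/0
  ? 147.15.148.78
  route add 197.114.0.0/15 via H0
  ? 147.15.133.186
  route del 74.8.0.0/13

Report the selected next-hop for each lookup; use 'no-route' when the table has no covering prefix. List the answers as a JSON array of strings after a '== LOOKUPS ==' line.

Process each operation:
  + 0.0.0.0/0 (H4) depth=0
  + 147.15.148.64/28 (H2) depth=28
  + 147.15.148.64/28 (H3) depth=28
  + 74.8.0.0/13 (H4) depth=13
  Q 147.15.148.77: descend 1001001100001111100101000100 ; hops seen [H4,H3] ; pick H3
  Q 74.8.0.133: descend 0100101000001 ; hops seen [H4,H4] ; pick H4
  Q 74.8.0.5: descend 0100101000001 ; hops seen [H4,H4] ; pick H4
  Q 147.15.148.64: descend 1001001100001111100101000100 ; hops seen [H4,H3] ; pick H3
  + 0.0.0.0/0 (H4) depth=0
  + 253.71.144.0/20 (H5) depth=20
  + 253.71.156.0/24 (H1) depth=24
  + 74.12.49.208/28 (H2) depth=28
  + 0.0.0.0/0 (H5) depth=0
  + 64.0.0.0/3 (H1) depth=3
  Q 253.71.156.178: descend 111111010100011110011100 ; hops seen [H5,H5,H1] ; pick H1
  Q 147.15.148.64: descend 1001001100001111100101000100 ; hops seen [H5,H3] ; pick H3
  Q 147.15.148.71: descend 1001001100001111100101000100 ; hops seen [H5,H3] ; pick H3
  + 147.15.128.0/17 (H1) depth=17
  Q 22.24.147.137: descend 0 ; hops seen [H5] ; pick H5
  Q 74.8.0.28: descend 0100101000001 ; hops seen [H5,H1,H4] ; pick H4
  Q 253.71.156.19: descend 111111010100011110011100 ; hops seen [H5,H5,H1] ; pick H1
  del 0.0.0.0/0 (clear depth 0)
  Q 147.15.148.78: descend 1001001100001111100101000100 ; hops seen [H1,H3] ; pick H3
  + 197.114.0.0/15 (H0) depth=15
  Q 147.15.133.186: descend 1001001100001111100 ; hops seen [H1] ; pick H1
  del 74.8.0.0/13 (clear depth 13)

== LOOKUPS ==
["H3","H4","H4","H3","H1","H3","H3","H5","H4","H1","H3","H1"]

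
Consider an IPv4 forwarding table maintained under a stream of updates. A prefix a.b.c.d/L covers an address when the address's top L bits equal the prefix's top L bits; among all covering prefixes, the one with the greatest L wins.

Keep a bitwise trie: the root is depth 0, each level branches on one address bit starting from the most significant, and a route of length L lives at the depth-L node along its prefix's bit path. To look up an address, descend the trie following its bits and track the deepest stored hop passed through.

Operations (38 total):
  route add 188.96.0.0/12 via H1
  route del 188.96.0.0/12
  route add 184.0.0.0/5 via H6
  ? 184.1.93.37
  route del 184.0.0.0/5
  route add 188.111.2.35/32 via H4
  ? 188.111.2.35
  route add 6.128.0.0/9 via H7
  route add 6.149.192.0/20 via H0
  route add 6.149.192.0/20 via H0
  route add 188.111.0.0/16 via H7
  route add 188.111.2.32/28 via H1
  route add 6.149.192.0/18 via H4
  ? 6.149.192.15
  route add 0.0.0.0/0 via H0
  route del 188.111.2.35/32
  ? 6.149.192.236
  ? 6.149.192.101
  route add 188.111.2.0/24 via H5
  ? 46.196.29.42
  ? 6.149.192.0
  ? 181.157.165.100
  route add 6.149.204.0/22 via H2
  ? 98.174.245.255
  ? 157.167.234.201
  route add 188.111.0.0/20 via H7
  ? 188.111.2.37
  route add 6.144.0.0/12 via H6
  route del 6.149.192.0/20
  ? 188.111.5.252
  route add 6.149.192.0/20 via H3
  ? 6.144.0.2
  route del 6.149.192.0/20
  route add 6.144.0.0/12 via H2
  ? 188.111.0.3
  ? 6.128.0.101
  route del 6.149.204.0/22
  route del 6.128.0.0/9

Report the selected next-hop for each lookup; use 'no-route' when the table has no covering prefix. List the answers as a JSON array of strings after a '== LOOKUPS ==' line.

Trace:
  add 188.96.0.0/12 -> H1 at depth 12
  del 188.96.0.0/12 (clear depth 12)
  add 184.0.0.0/5 -> H6 at depth 5
  ? 184.1.93.37  path d0:-→d1:-→d2:-→d3:-→d4:-→d5:H6  best=H6
  del 184.0.0.0/5 (clear depth 5)
  add 188.111.2.35/32 -> H4 at depth 32
  ? 188.111.2.35  path d0:-→d1:-→d2:-→d3:-→d4:-→d5:-→d6:-→d7:-→d8:-→d9:-→d10:-→d11:-→d12:-→d13:-→d14:-→d15:-→d16:-→d17:-→d18:-→d19:-→d20:-→d21:-→d22:-→d23:-→d24:-→d25:-→d26:-→d27:-→d28:-→d29:-→d30:-→d31:-→d32:H4  best=H4
  add 6.128.0.0/9 -> H7 at depth 9
  add 6.149.192.0/20 -> H0 at depth 20
  add 6.149.192.0/20 -> H0 at depth 20
  add 188.111.0.0/16 -> H7 at depth 16
  add 188.111.2.32/28 -> H1 at depth 28
  add 6.149.192.0/18 -> H4 at depth 18
  ? 6.149.192.15  path d0:-→d1:-→d2:-→d3:-→d4:-→d5:-→d6:-→d7:-→d8:-→d9:H7→d10:-→d11:-→d12:-→d13:-→d14:-→d15:-→d16:-→d17:-→d18:H4→d19:-→d20:H0  best=H0
  add 0.0.0.0/0 -> H0 at depth 0
  del 188.111.2.35/32 (clear depth 32)
  ? 6.149.192.236  path d0:H0→d1:-→d2:-→d3:-→d4:-→d5:-→d6:-→d7:-→d8:-→d9:H7→d10:-→d11:-→d12:-→d13:-→d14:-→d15:-→d16:-→d17:-→d18:H4→d19:-→d20:H0  best=H0
  ? 6.149.192.101  path d0:H0→d1:-→d2:-→d3:-→d4:-→d5:-→d6:-→d7:-→d8:-→d9:H7→d10:-→d11:-→d12:-→d13:-→d14:-→d15:-→d16:-→d17:-→d18:H4→d19:-→d20:H0  best=H0
  add 188.111.2.0/24 -> H5 at depth 24
  ? 46.196.29.42  path d0:H0→d1:-→d2:-  best=H0
  ? 6.149.192.0  path d0:H0→d1:-→d2:-→d3:-→d4:-→d5:-→d6:-→d7:-→d8:-→d9:H7→d10:-→d11:-→d12:-→d13:-→d14:-→d15:-→d16:-→d17:-→d18:H4→d19:-→d20:H0  best=H0
  ? 181.157.165.100  path d0:H0→d1:-→d2:-→d3:-→d4:-  best=H0
  add 6.149.204.0/22 -> H2 at depth 22
  ? 98.174.245.255  path d0:H0→d1:-  best=H0
  ? 157.167.234.201  path d0:H0→d1:-→d2:-  best=H0
  add 188.111.0.0/20 -> H7 at depth 20
  ? 188.111.2.37  path d0:H0→d1:-→d2:-→d3:-→d4:-→d5:-→d6:-→d7:-→d8:-→d9:-→d10:-→d11:-→d12:-→d13:-→d14:-→d15:-→d16:H7→d17:-→d18:-→d19:-→d20:H7→d21:-→d22:-→d23:-→d24:H5→d25:-→d26:-→d27:-→d28:H1→d29:-  best=H1
  add 6.144.0.0/12 -> H6 at depth 12
  del 6.149.192.0/20 (clear depth 20)
  ? 188.111.5.252  path d0:H0→d1:-→d2:-→d3:-→d4:-→d5:-→d6:-→d7:-→d8:-→d9:-→d10:-→d11:-→d12:-→d13:-→d14:-→d15:-→d16:H7→d17:-→d18:-→d19:-→d20:H7→d21:-  best=H7
  add 6.149.192.0/20 -> H3 at depth 20
  ? 6.144.0.2  path d0:H0→d1:-→d2:-→d3:-→d4:-→d5:-→d6:-→d7:-→d8:-→d9:H7→d10:-→d11:-→d12:H6→d13:-  best=H6
  del 6.149.192.0/20 (clear depth 20)
  add 6.144.0.0/12 -> H2 at depth 12
  ? 188.111.0.3  path d0:H0→d1:-→d2:-→d3:-→d4:-→d5:-→d6:-→d7:-→d8:-→d9:-→d10:-→d11:-→d12:-→d13:-→d14:-→d15:-→d16:H7→d17:-→d18:-→d19:-→d20:H7→d21:-→d22:-  best=H7
  ? 6.128.0.101  path d0:H0→d1:-→d2:-→d3:-→d4:-→d5:-→d6:-→d7:-→d8:-→d9:H7→d10:-→d11:-  best=H7
  del 6.149.204.0/22 (clear depth 22)
  del 6.128.0.0/9 (clear depth 9)

== LOOKUPS ==
["H6","H4","H0","H0","H0","H0","H0","H0","H0","H0","H1","H7","H6","H7","H7"]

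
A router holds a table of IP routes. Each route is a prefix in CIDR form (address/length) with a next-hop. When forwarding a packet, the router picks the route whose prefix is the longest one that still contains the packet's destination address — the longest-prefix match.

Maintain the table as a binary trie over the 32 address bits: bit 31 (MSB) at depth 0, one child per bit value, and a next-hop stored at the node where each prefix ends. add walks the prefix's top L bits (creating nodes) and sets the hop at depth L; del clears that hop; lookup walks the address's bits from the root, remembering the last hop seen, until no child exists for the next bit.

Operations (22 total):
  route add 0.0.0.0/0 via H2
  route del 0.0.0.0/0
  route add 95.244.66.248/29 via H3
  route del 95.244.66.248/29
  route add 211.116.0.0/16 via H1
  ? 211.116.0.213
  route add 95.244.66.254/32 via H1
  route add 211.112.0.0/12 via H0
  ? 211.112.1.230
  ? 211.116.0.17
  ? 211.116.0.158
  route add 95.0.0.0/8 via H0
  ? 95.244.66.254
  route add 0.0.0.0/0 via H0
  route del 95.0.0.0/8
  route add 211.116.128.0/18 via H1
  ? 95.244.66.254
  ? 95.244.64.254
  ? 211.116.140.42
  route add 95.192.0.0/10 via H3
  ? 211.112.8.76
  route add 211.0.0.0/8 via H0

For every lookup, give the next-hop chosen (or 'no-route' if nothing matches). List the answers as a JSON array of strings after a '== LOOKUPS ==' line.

Process each operation:
  add 0.0.0.0/0 -> H2 at depth 0
  del 0.0.0.0/0 (clear depth 0)
  add 95.244.66.248/29 -> H3 at depth 29
  del 95.244.66.248/29 (clear depth 29)
  add 211.116.0.0/16 -> H1 at depth 16
  ? 211.116.0.213  path d0:-→d1:-→d2:-→d3:-→d4:-→d5:-→d6:-→d7:-→d8:-→d9:-→d10:-→d11:-→d12:-→d13:-→d14:-→d15:-→d16:H1  best=H1
  add 95.244.66.254/32 -> H1 at depth 32
  add 211.112.0.0/12 -> H0 at depth 12
  ? 211.112.1.230  path d0:-→d1:-→d2:-→d3:-→d4:-→d5:-→d6:-→d7:-→d8:-→d9:-→d10:-→d11:-→d12:H0→d13:-  best=H0
  ? 211.116.0.17  path d0:-→d1:-→d2:-→d3:-→d4:-→d5:-→d6:-→d7:-→d8:-→d9:-→d10:-→d11:-→d12:H0→d13:-→d14:-→d15:-→d16:H1  best=H1
  ? 211.116.0.158  path d0:-→d1:-→d2:-→d3:-→d4:-→d5:-→d6:-→d7:-→d8:-→d9:-→d10:-→d11:-→d12:H0→d13:-→d14:-→d15:-→d16:H1  best=H1
  add 95.0.0.0/8 -> H0 at depth 8
  ? 95.244.66.254  path d0:-→d1:-→d2:-→d3:-→d4:-→d5:-→d6:-→d7:-→d8:H0→d9:-→d10:-→d11:-→d12:-→d13:-→d14:-→d15:-→d16:-→d17:-→d18:-→d19:-→d20:-→d21:-→d22:-→d23:-→d24:-→d25:-→d26:-→d27:-→d28:-→d29:-→d30:-→d31:-→d32:H1  best=H1
  add 0.0.0.0/0 -> H0 at depth 0
  del 95.0.0.0/8 (clear depth 8)
  add 211.116.128.0/18 -> H1 at depth 18
  ? 95.244.66.254  path d0:H0→d1:-→d2:-→d3:-→d4:-→d5:-→d6:-→d7:-→d8:-→d9:-→d10:-→d11:-→d12:-→d13:-→d14:-→d15:-→d16:-→d17:-→d18:-→d19:-→d20:-→d21:-→d22:-→d23:-→d24:-→d25:-→d26:-→d27:-→d28:-→d29:-→d30:-→d31:-→d32:H1  best=H1
  ? 95.244.64.254  path d0:H0→d1:-→d2:-→d3:-→d4:-→d5:-→d6:-→d7:-→d8:-→d9:-→d10:-→d11:-→d12:-→d13:-→d14:-→d15:-→d16:-→d17:-→d18:-→d19:-→d20:-→d21:-→d22:-  best=H0
  ? 211.116.140.42  path d0:H0→d1:-→d2:-→d3:-→d4:-→d5:-→d6:-→d7:-→d8:-→d9:-→d10:-→d11:-→d12:H0→d13:-→d14:-→d15:-→d16:H1→d17:-→d18:H1  best=H1
  add 95.192.0.0/10 -> H3 at depth 10
  ? 211.112.8.76  path d0:H0→d1:-→d2:-→d3:-→d4:-→d5:-→d6:-→d7:-→d8:-→d9:-→d10:-→d11:-→d12:H0→d13:-  best=H0
  add 211.0.0.0/8 -> H0 at depth 8

== LOOKUPS ==
["H1","H0","H1","H1","H1","H1","H0","H1","H0"]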